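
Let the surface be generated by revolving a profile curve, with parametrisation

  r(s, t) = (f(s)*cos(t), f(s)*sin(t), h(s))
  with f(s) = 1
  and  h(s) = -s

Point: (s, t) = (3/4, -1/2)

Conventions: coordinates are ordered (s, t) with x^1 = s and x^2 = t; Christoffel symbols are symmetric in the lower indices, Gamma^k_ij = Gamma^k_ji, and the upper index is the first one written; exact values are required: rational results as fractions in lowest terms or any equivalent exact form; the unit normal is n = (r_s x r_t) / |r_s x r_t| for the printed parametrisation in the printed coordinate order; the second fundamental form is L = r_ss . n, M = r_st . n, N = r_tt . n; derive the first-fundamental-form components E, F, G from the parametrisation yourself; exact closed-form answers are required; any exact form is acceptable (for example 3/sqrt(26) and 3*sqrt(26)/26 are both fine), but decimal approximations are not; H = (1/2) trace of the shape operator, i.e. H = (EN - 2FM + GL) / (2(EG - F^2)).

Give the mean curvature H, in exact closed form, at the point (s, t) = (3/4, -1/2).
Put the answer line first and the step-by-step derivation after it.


Answer: H = -1/2

f = 1, f' = 0, f'' = 0, h' = -1, h'' = 0
E = 1, F = 0, G = 1; answer radicand W^2 = 1
unnormalised second-form numerators: l = 0, m = 0, n = -1; L = l/sqrt(1), and similarly M = m/sqrt(W^2), N = n/sqrt(W^2)
H = (E*n - 2*F*m + G*l) / (2*(EG - F^2)*sqrt(W^2)); E*n - 2*F*m + G*l = -1, EG - F^2 = 1, so H = (-1/2)/sqrt(1)


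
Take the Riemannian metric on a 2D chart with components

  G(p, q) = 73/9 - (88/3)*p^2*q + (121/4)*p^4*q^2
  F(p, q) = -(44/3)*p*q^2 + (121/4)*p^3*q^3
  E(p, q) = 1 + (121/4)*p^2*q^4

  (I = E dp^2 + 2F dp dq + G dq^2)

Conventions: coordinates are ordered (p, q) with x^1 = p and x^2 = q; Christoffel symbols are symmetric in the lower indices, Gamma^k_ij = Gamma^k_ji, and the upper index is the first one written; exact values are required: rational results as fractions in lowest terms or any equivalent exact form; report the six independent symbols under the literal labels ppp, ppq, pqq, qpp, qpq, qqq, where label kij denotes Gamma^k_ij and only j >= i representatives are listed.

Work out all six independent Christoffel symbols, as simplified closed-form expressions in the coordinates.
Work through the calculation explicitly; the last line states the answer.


E = 1 + (121/4)*p^2*q^4; F = -(44/3)*p*q^2 + (121/4)*p^3*q^3; G = 73/9 - (88/3)*p^2*q + (121/4)*p^4*q^2
Gamma^k_ij = (1/2) g^{kl} (d_i g_jl + d_j g_il - d_l g_ij), with g^inv = (1/(EG-F^2)) [[G, -F], [-F, E]]
first partials: E_p = (121/2)*p*q^4, E_q = 121*p^2*q^3, F_p = -(44/3)*q^2 + (363/4)*p^2*q^3, F_q = -(88/3)*p*q + (363/4)*p^3*q^2, G_p = -(176/3)*p*q + 121*p^3*q^2, G_q = -(88/3)*p^2 + (121/2)*p^4*q
D = EG - F^2 = 73/9 - (88/3)*p^2*q + (121/4)*p^2*q^4 + (121/4)*p^4*q^2
expanded: Gamma^p_pp = (G E_p - 2F F_p + F E_q)/(2D), Gamma^p_pq = (G E_q - F G_p)/(2D), Gamma^p_qq = (2G F_q - G G_p - F G_q)/(2D), Gamma^q_pp = (2E F_p - E E_q - F E_p)/(2D), Gamma^q_pq = (E G_p - F E_q)/(2D), Gamma^q_qq = (E G_q - 2F F_q + F G_p)/(2D); substitute and cancel common factors

Answer: Gamma_ppp = 1089*p*q^4/(1089*p^4*q^2 + 1089*p^2*q^4 - 1056*p^2*q + 292), Gamma_ppq = 2178*p^2*q^3/(1089*p^4*q^2 + 1089*p^2*q^4 - 1056*p^2*q + 292), Gamma_pqq = 1089*p^3*q^2/(1089*p^4*q^2 + 1089*p^2*q^4 - 1056*p^2*q + 292), Gamma_qpp = (1089*p^2*q^3 - 528*q^2)/(1089*p^4*q^2 + 1089*p^2*q^4 - 1056*p^2*q + 292), Gamma_qpq = (2178*p^3*q^2 - 1056*p*q)/(1089*p^4*q^2 + 1089*p^2*q^4 - 1056*p^2*q + 292), Gamma_qqq = (1089*p^4*q - 528*p^2)/(1089*p^4*q^2 + 1089*p^2*q^4 - 1056*p^2*q + 292)


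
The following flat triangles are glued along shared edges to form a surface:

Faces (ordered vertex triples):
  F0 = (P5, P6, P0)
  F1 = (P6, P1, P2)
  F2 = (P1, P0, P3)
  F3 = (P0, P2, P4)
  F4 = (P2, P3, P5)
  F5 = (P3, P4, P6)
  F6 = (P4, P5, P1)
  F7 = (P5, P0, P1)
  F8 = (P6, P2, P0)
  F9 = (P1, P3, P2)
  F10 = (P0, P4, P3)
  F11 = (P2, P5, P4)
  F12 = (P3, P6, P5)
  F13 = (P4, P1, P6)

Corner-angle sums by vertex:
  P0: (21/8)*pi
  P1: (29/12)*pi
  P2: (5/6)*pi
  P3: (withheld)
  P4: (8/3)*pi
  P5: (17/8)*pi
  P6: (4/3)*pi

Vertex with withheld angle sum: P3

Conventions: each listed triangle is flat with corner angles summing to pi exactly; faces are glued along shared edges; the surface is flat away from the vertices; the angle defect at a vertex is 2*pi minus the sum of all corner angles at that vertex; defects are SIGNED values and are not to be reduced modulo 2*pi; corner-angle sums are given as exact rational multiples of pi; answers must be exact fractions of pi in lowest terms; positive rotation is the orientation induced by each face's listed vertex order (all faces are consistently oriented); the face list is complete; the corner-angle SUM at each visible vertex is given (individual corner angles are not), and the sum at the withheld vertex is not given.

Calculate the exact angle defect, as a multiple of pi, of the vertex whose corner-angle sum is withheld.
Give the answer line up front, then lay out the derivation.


Answer: defect(P3) = 0

V = 7, E = 21, F = 14; chi = V - E + F = 0
Gauss-Bonnet: total defect = 2*pi*chi = 0; visible defects sum to 0


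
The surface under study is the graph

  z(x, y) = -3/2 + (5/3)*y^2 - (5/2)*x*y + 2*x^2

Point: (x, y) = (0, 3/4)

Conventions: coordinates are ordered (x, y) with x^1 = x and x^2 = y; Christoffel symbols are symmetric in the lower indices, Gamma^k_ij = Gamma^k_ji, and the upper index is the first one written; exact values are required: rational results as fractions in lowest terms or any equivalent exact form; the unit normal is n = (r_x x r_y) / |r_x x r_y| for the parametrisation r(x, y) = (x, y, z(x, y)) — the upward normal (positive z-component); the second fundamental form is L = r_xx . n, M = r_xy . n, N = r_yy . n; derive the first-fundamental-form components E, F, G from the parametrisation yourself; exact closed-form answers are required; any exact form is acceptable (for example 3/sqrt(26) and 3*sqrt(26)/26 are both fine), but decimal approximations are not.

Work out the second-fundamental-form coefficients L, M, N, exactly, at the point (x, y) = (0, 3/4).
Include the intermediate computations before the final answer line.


z_x = -15/8, z_y = 5/2, z_xx = 4, z_xy = -5/2, z_yy = 10/3
E = 289/64, F = -75/16, G = 29/4; answer radicand W^2 = 689/64
unnormalised second-form numerators: l = 4, m = -5/2, n = 10/3; L = l/sqrt(689/64), and similarly M = m/sqrt(W^2), N = n/sqrt(W^2)

Answer: L = 32*sqrt(689)/689, M = -20*sqrt(689)/689, N = 80*sqrt(689)/2067


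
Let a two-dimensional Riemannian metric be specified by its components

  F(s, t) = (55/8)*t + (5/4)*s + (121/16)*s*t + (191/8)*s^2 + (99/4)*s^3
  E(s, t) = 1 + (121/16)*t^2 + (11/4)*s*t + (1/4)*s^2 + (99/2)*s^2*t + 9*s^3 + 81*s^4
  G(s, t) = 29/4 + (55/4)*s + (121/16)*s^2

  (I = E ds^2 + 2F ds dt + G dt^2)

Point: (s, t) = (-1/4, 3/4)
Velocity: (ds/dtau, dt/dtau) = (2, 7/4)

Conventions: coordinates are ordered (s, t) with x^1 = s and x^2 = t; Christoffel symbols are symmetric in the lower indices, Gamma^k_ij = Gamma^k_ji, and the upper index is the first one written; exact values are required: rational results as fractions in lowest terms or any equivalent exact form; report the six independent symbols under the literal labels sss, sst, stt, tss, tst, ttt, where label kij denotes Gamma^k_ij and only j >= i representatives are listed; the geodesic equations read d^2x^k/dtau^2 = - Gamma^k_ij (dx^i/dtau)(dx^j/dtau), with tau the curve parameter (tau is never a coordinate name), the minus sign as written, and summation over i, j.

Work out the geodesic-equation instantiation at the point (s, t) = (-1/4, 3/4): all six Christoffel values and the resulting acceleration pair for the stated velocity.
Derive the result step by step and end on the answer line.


E = 29/4, F = 145/32, G = 1097/256 at the point
E_s = -20, E_t = 55/4, F_s = -3/8, F_t = 319/64, G_s = 319/32, G_t = 0
EG - F^2 = 2697/256;  g^inv = (256/2697) * [[1097/256, -145/32], [-145/32, 29/4]]
first-kind symbols [ij,l] = (1/2)(d_i g_jl + d_j g_il - d_l g_ij): [ss,s] = E_s/2 = -10, [ss,t] = F_s - E_t/2 = -29/4, [st,s] = E_t/2 = 55/8, [st,t] = G_s/2 = 319/64, [tt,s] = F_t - G_s/2 = 0, [tt,t] = G_t/2 = 0
Gamma^s_ij = (G*[ij,s] - F*[ij,t])/(EG - F^2), Gamma^t_ij = (E*[ij,t] - F*[ij,s])/(EG - F^2)
Gamma_sss = -2560/2697, Gamma_sst = 1760/2697, Gamma_stt = 0, Gamma_tss = -64/93, Gamma_tst = 44/93, Gamma_ttt = 0
d^2s/dtau^2 = -(Gamma_sss*(2)^2 + 2*Gamma_sst*(2)*(7/4) + Gamma_stt*(7/4)^2) = -2080/2697
d^2t/dtau^2 = -(Gamma_tss*(2)^2 + 2*Gamma_tst*(2)*(7/4) + Gamma_ttt*(7/4)^2) = -52/93

Answer: Gamma_sss = -2560/2697, Gamma_sst = 1760/2697, Gamma_stt = 0, Gamma_tss = -64/93, Gamma_tst = 44/93, Gamma_ttt = 0; accelerations (d^2s/dtau^2, d^2t/dtau^2) = (-2080/2697, -52/93)


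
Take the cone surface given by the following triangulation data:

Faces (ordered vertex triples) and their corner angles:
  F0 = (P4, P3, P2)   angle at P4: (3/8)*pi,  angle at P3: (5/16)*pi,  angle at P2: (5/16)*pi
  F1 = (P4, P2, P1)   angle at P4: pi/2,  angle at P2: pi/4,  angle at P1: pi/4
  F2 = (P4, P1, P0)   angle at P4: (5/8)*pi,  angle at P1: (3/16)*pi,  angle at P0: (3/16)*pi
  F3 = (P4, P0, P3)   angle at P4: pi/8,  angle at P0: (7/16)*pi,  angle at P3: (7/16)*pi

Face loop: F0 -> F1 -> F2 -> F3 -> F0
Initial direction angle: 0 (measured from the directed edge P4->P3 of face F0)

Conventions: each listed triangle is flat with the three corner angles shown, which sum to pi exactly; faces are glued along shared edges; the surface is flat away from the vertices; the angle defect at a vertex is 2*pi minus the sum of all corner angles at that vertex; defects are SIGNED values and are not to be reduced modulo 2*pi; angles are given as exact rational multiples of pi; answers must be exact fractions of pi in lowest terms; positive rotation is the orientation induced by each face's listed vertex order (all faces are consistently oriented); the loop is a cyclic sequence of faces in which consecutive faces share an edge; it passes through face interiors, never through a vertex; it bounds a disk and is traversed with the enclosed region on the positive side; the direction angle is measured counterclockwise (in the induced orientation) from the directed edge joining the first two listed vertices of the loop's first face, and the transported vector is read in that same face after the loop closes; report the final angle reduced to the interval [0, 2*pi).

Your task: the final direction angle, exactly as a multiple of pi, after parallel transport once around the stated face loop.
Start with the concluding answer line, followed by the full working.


Answer: final direction angle = (3/8)*pi

enclosed vertex P4: corner angles sum to (13/8)*pi, defect = 2*pi - (13/8)*pi = (3/8)*pi
by Gauss-Bonnet the loop rotates the vector by the enclosed defect sum (positive orientation, mod 2*pi)
final angle = 0 + (3/8)*pi = (3/8)*pi (mod 2*pi)


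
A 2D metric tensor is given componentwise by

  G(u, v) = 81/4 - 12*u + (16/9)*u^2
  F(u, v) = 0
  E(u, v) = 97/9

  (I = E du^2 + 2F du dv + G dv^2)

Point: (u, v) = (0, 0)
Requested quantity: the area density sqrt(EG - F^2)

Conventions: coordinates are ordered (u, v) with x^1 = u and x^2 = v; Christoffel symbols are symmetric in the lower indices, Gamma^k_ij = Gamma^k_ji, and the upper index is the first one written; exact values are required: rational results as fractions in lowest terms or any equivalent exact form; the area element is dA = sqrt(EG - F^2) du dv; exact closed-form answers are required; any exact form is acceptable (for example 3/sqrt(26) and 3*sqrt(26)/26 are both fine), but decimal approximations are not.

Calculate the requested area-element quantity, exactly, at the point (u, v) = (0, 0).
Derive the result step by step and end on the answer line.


E = 97/9, F = 0, G = 81/4; EG - F^2 = 873/4

Answer: sqrt(EG - F^2) = 3*sqrt(97)/2


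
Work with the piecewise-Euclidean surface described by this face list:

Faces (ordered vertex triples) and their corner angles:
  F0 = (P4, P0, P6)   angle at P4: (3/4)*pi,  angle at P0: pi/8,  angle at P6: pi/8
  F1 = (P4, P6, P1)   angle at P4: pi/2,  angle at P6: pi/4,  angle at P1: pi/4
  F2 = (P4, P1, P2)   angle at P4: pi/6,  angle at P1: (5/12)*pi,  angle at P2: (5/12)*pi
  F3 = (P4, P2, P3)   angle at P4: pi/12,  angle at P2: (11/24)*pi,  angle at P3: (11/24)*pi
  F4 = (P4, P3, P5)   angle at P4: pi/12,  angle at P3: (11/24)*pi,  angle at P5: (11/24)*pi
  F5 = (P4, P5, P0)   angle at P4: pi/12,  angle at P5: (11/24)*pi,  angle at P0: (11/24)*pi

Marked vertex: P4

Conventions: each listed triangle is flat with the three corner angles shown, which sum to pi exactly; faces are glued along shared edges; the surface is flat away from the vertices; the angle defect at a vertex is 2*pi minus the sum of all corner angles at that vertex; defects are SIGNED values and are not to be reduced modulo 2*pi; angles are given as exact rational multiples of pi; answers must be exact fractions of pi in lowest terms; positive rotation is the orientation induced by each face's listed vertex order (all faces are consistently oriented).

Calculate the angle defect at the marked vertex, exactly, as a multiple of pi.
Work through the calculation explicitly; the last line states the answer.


Sum of corner angles at P4: (5/3)*pi
defect = 2*pi - (5/3)*pi

Answer: defect(P4) = pi/3


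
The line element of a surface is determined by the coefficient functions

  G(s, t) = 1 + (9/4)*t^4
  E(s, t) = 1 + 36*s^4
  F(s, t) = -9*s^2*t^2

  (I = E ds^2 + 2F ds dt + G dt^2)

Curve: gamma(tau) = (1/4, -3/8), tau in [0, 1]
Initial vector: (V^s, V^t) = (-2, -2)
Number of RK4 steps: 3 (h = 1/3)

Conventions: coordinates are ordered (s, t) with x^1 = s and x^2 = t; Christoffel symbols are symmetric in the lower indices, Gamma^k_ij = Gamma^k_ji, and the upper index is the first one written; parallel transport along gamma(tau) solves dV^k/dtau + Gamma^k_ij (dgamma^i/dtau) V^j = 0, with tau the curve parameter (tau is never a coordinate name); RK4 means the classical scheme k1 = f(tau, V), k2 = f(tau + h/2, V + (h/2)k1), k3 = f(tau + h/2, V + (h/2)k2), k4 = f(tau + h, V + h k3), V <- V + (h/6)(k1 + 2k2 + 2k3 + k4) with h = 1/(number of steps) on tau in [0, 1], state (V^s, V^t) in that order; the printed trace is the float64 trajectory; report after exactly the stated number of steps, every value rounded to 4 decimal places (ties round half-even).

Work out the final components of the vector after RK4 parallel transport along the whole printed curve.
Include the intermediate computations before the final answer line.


gamma'(tau) = (0, 0); f(tau, V)^k = -Gamma^k_ij(gamma(tau)) gamma'^i(tau) V^j; h = 1/3; intermediate values shown to 6 dp
curve data and Christoffel symbols at the stage parameters:
  tau = 0.000000: gamma = (0.250000, -0.375000), gamma' = (0.000000, 0.000000); Gamma_sss = 0.949271, Gamma_sst = 0.000000, Gamma_stt = 0.355977, Gamma_tss = -0.533965, Gamma_tst = 0.000000, Gamma_ttt = -0.200237
  tau = 0.166667: gamma = (0.250000, -0.375000), gamma' = (0.000000, 0.000000); Gamma_sss = 0.949271, Gamma_sst = 0.000000, Gamma_stt = 0.355977, Gamma_tss = -0.533965, Gamma_tst = 0.000000, Gamma_ttt = -0.200237
  tau = 0.333333: gamma = (0.250000, -0.375000), gamma' = (0.000000, 0.000000); Gamma_sss = 0.949271, Gamma_sst = 0.000000, Gamma_stt = 0.355977, Gamma_tss = -0.533965, Gamma_tst = 0.000000, Gamma_ttt = -0.200237
  tau = 0.500000: gamma = (0.250000, -0.375000), gamma' = (0.000000, 0.000000); Gamma_sss = 0.949271, Gamma_sst = 0.000000, Gamma_stt = 0.355977, Gamma_tss = -0.533965, Gamma_tst = 0.000000, Gamma_ttt = -0.200237
  tau = 0.666667: gamma = (0.250000, -0.375000), gamma' = (0.000000, 0.000000); Gamma_sss = 0.949271, Gamma_sst = 0.000000, Gamma_stt = 0.355977, Gamma_tss = -0.533965, Gamma_tst = 0.000000, Gamma_ttt = -0.200237
  tau = 0.833333: gamma = (0.250000, -0.375000), gamma' = (0.000000, 0.000000); Gamma_sss = 0.949271, Gamma_sst = 0.000000, Gamma_stt = 0.355977, Gamma_tss = -0.533965, Gamma_tst = 0.000000, Gamma_ttt = -0.200237
  tau = 1.000000: gamma = (0.250000, -0.375000), gamma' = (0.000000, 0.000000); Gamma_sss = 0.949271, Gamma_sst = 0.000000, Gamma_stt = 0.355977, Gamma_tss = -0.533965, Gamma_tst = 0.000000, Gamma_ttt = -0.200237
step 0: V^s = -2.0000, V^t = -2.0000
step 1: k1 = (0.000000, 0.000000), k2 = (0.000000, 0.000000), k3 = (0.000000, 0.000000), k4 = (0.000000, 0.000000); V <- V + (h/6)(k1 + 2k2 + 2k3 + k4): V^s = -2.0000, V^t = -2.0000
step 2: k1 = (0.000000, 0.000000), k2 = (0.000000, 0.000000), k3 = (0.000000, 0.000000), k4 = (0.000000, 0.000000); V <- V + (h/6)(k1 + 2k2 + 2k3 + k4): V^s = -2.0000, V^t = -2.0000
step 3: k1 = (0.000000, 0.000000), k2 = (0.000000, 0.000000), k3 = (0.000000, 0.000000), k4 = (0.000000, 0.000000); V <- V + (h/6)(k1 + 2k2 + 2k3 + k4): V^s = -2.0000, V^t = -2.0000

Answer: V^s = -2.0000, V^t = -2.0000


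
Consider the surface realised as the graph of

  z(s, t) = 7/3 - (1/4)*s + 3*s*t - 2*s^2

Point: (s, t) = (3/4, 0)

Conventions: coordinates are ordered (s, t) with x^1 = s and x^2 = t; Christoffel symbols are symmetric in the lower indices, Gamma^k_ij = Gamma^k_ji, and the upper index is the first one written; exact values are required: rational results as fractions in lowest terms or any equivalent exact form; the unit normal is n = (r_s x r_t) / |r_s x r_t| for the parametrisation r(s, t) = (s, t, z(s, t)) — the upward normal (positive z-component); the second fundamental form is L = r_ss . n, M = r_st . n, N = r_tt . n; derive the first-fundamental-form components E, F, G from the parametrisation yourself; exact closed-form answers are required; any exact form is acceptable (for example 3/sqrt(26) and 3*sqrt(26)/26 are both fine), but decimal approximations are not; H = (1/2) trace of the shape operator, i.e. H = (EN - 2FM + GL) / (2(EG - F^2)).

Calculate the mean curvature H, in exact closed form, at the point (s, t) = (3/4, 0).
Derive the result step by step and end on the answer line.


z_s = -13/4, z_t = 9/4, z_ss = -4, z_st = 3, z_tt = 0
E = 185/16, F = -117/16, G = 97/16; answer radicand W^2 = 133/8
unnormalised second-form numerators: l = -4, m = 3, n = 0; L = l/sqrt(133/8), and similarly M = m/sqrt(W^2), N = n/sqrt(W^2)
H = (E*n - 2*F*m + G*l) / (2*(EG - F^2)*sqrt(W^2)); E*n - 2*F*m + G*l = 157/8, EG - F^2 = 133/8, so H = (157/266)/sqrt(133/8)

Answer: H = 157*sqrt(266)/17689


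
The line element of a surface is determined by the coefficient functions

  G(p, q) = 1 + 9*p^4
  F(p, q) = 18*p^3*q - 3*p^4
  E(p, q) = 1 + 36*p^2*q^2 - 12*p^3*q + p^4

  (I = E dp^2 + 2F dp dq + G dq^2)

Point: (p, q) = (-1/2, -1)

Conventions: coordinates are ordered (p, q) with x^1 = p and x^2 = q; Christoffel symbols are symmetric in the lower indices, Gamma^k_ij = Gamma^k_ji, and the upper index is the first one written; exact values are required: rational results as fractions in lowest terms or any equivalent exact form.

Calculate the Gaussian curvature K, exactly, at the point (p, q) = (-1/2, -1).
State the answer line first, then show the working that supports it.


Answer: K = -576/5329

E = 137/16, F = 33/16, G = 25/16, EG - F^2 = 73/8 at the point
E_p = -55/2, E_q = -33/2, F_p = -12, F_q = -9/4, G_p = -9/2, G_q = 0
E_qq = 18, F_pq = 27/2, G_pp = 27
K follows from Brioschi's formula, (det M1 - det M2)/(EG - F^2)^2.
M1 = [[-E_qq/2 + F_pq - G_pp/2, E_p/2, F_p - E_q/2], [F_q - G_p/2, E, F], [G_q/2, F, G]] = [[-9, -55/4, -15/4], [0, 137/16, 33/16], [0, 33/16, 25/16]]; det M1 = -657/8
M2 = [[0, E_q/2, G_p/2], [E_q/2, E, F], [G_p/2, F, G]] = [[0, -33/4, -9/4], [-33/4, 137/16, 33/16], [-9/4, 33/16, 25/16]]; det M2 = -585/8
det M1 - det M2 = -9; K = -9 / (73/8)^2 = -576/5329


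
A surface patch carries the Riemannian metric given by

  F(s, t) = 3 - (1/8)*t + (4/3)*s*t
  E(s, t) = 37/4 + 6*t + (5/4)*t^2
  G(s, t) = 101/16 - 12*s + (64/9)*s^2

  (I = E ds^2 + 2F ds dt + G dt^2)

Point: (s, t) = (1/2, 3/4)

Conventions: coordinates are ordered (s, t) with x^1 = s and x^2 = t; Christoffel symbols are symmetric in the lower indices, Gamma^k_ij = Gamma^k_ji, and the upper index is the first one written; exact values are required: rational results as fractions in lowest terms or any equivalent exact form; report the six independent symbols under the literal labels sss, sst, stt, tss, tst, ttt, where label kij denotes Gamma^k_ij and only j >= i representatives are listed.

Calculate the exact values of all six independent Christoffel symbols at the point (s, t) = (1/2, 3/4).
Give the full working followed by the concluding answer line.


E = 925/64, F = 109/32, G = 301/144 at the point
E_s = 0, E_t = 63/8, F_s = 1, F_t = 13/24, G_s = -44/9, G_t = 0
EG - F^2 = 21437/1152;  g^inv = (1152/21437) * [[301/144, -109/32], [-109/32, 925/64]]
first-kind symbols [ij,l] = (1/2)(d_i g_jl + d_j g_il - d_l g_ij): [ss,s] = E_s/2 = 0, [ss,t] = F_s - E_t/2 = -47/16, [st,s] = E_t/2 = 63/16, [st,t] = G_s/2 = -22/9, [tt,s] = F_t - G_s/2 = 215/72, [tt,t] = G_t/2 = 0
Gamma^s_ij = (G*[ij,s] - F*[ij,t])/(EG - F^2), Gamma^t_ij = (E*[ij,t] - F*[ij,s])/(EG - F^2)

Answer: Gamma_sss = 46107/85748, Gamma_sst = 38147/42874, Gamma_stt = 64715/192933, Gamma_tss = -391275/171496, Gamma_tst = -224603/85748, Gamma_ttt = -23435/42874


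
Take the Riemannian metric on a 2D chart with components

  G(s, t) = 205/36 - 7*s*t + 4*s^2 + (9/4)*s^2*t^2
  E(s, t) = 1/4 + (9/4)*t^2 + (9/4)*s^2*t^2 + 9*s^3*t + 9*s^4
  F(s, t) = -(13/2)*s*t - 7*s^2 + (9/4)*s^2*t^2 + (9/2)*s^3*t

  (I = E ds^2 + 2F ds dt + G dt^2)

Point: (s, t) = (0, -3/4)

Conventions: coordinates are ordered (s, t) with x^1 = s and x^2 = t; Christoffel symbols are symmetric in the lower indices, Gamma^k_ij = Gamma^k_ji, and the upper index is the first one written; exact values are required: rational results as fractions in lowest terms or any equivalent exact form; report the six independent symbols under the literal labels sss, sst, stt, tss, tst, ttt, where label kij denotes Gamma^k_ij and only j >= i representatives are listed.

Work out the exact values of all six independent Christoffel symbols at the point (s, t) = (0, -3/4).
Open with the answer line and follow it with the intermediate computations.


Answer: Gamma_sss = 0, Gamma_sst = -108/97, Gamma_stt = -168/97, Gamma_tss = 189/164, Gamma_tst = 189/410, Gamma_ttt = 0

E = 97/64, F = 0, G = 205/36 at the point
E_s = 0, E_t = -27/8, F_s = 39/8, F_t = 0, G_s = 21/4, G_t = 0
EG - F^2 = 19885/2304;  g^inv = (2304/19885) * [[205/36, 0], [0, 97/64]]
first-kind symbols [ij,l] = (1/2)(d_i g_jl + d_j g_il - d_l g_ij): [ss,s] = E_s/2 = 0, [ss,t] = F_s - E_t/2 = 105/16, [st,s] = E_t/2 = -27/16, [st,t] = G_s/2 = 21/8, [tt,s] = F_t - G_s/2 = -21/8, [tt,t] = G_t/2 = 0
Gamma^s_ij = (G*[ij,s] - F*[ij,t])/(EG - F^2), Gamma^t_ij = (E*[ij,t] - F*[ij,s])/(EG - F^2)


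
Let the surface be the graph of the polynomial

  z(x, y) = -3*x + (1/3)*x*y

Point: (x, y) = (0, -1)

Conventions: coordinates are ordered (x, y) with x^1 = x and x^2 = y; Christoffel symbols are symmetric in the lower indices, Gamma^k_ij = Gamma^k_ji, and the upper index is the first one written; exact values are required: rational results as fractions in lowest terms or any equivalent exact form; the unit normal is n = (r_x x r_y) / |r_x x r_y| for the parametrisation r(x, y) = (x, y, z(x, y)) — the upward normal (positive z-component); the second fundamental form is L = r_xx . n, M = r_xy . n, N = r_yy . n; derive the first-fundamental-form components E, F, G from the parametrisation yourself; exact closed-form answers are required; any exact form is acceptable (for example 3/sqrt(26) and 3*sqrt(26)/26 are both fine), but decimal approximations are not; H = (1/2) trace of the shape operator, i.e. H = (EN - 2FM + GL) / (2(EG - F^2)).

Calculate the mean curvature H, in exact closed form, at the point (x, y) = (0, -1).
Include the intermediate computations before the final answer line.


z_x = -10/3, z_y = 0, z_xx = 0, z_xy = 1/3, z_yy = 0
E = 109/9, F = 0, G = 1; answer radicand W^2 = 109/9
unnormalised second-form numerators: l = 0, m = 1/3, n = 0; L = l/sqrt(109/9), and similarly M = m/sqrt(W^2), N = n/sqrt(W^2)
H = (E*n - 2*F*m + G*l) / (2*(EG - F^2)*sqrt(W^2)); E*n - 2*F*m + G*l = 0, EG - F^2 = 109/9, so H = (0)/sqrt(109/9)

Answer: H = 0


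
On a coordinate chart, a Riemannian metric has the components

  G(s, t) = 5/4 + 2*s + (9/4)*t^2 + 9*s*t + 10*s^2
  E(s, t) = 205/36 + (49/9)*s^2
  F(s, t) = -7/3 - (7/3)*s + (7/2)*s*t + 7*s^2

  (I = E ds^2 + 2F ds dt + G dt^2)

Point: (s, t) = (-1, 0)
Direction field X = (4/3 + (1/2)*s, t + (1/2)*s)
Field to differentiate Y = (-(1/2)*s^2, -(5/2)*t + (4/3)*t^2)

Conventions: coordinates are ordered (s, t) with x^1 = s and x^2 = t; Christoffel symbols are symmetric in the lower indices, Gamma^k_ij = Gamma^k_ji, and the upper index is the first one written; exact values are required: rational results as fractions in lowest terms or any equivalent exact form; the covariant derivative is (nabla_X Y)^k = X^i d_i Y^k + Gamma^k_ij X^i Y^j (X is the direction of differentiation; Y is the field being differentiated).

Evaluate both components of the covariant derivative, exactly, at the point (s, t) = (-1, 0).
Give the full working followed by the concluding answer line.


E = 401/36, F = 7, G = 37/4 at the point
E_s = -98/9, E_t = 0, F_s = -49/3, F_t = -7/2, G_s = -18, G_t = -9
EG - F^2 = 7781/144;  g^inv = (144/7781) * [[37/4, -7], [-7, 401/36]]
first-kind symbols [ij,l] = (1/2)(d_i g_jl + d_j g_il - d_l g_ij): [ss,s] = E_s/2 = -49/9, [ss,t] = F_s - E_t/2 = -49/3, [st,s] = E_t/2 = 0, [st,t] = G_s/2 = -9, [tt,s] = F_t - G_s/2 = 11/2, [tt,t] = G_t/2 = -9/2
Gamma^s_ij = (G*[ij,s] - F*[ij,t])/(EG - F^2), Gamma^t_ij = (E*[ij,t] - F*[ij,s])/(EG - F^2)
Gamma_sss = 9212/7781, Gamma_sst = 9072/7781, Gamma_stt = 11862/7781, Gamma_tss = -62132/23343, Gamma_tst = -14436/7781, Gamma_ttt = -12762/7781
X = (5/6, -1/2), Y = (-1/2, 0) at the point

Answer: (nabla_X Y)^s = 29483/46686, (nabla_X Y)^t = 530881/280116


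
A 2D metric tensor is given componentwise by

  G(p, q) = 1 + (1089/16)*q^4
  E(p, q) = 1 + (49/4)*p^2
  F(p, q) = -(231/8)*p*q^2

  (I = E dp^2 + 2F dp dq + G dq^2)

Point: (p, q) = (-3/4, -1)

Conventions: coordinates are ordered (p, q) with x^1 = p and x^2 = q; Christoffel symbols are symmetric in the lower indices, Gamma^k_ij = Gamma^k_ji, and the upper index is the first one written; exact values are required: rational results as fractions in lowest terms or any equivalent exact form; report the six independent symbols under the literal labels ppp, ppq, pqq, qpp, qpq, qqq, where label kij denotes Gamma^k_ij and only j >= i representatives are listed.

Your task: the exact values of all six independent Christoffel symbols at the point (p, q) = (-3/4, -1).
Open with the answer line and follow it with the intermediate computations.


Answer: Gamma_ppp = -588/4861, Gamma_ppq = 0, Gamma_pqq = -2772/4861, Gamma_qpp = -1848/4861, Gamma_qpq = 0, Gamma_qqq = -8712/4861

E = 505/64, F = 693/32, G = 1105/16 at the point
E_p = -147/8, E_q = 0, F_p = -231/8, F_q = -693/16, G_p = 0, G_q = -1089/4
EG - F^2 = 4861/64;  g^inv = (64/4861) * [[1105/16, -693/32], [-693/32, 505/64]]
first-kind symbols [ij,l] = (1/2)(d_i g_jl + d_j g_il - d_l g_ij): [pp,p] = E_p/2 = -147/16, [pp,q] = F_p - E_q/2 = -231/8, [pq,p] = E_q/2 = 0, [pq,q] = G_p/2 = 0, [qq,p] = F_q - G_p/2 = -693/16, [qq,q] = G_q/2 = -1089/8
Gamma^p_ij = (G*[ij,p] - F*[ij,q])/(EG - F^2), Gamma^q_ij = (E*[ij,q] - F*[ij,p])/(EG - F^2)


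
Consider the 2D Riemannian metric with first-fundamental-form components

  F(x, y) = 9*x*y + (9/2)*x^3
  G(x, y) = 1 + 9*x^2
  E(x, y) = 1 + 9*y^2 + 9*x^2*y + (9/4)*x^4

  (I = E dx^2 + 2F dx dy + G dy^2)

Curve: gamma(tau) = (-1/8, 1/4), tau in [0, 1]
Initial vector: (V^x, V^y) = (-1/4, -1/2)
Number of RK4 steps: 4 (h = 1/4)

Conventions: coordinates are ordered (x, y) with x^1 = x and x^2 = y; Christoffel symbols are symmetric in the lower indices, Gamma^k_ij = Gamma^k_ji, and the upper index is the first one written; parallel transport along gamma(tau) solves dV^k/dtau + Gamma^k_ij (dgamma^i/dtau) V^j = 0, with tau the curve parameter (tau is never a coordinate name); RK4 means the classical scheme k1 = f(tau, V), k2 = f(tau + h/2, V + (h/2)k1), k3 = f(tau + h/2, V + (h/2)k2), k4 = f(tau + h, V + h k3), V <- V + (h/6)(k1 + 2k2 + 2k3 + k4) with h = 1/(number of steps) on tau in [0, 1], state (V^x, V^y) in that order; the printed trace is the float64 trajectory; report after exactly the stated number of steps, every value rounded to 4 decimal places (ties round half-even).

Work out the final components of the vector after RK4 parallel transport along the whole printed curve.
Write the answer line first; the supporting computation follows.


Answer: V^x = -0.2500, V^y = -0.5000

gamma'(tau) = (0, 0); f(tau, V)^k = -Gamma^k_ij(gamma(tau)) gamma'^i(tau) V^j; h = 1/4; intermediate values shown to 6 dp
curve data and Christoffel symbols at the stage parameters:
  tau = 0.000000: gamma = (-0.125000, 0.250000), gamma' = (0.000000, 0.000000); Gamma_xxx = -0.166801, Gamma_xxy = 1.334410, Gamma_xyy = 0.000000, Gamma_yxx = 0.080873, Gamma_yxy = -0.646987, Gamma_yyy = 0.000000
  tau = 0.125000: gamma = (-0.125000, 0.250000), gamma' = (0.000000, 0.000000); Gamma_xxx = -0.166801, Gamma_xxy = 1.334410, Gamma_xyy = 0.000000, Gamma_yxx = 0.080873, Gamma_yxy = -0.646987, Gamma_yyy = 0.000000
  tau = 0.250000: gamma = (-0.125000, 0.250000), gamma' = (0.000000, 0.000000); Gamma_xxx = -0.166801, Gamma_xxy = 1.334410, Gamma_xyy = 0.000000, Gamma_yxx = 0.080873, Gamma_yxy = -0.646987, Gamma_yyy = 0.000000
  tau = 0.375000: gamma = (-0.125000, 0.250000), gamma' = (0.000000, 0.000000); Gamma_xxx = -0.166801, Gamma_xxy = 1.334410, Gamma_xyy = 0.000000, Gamma_yxx = 0.080873, Gamma_yxy = -0.646987, Gamma_yyy = 0.000000
  tau = 0.500000: gamma = (-0.125000, 0.250000), gamma' = (0.000000, 0.000000); Gamma_xxx = -0.166801, Gamma_xxy = 1.334410, Gamma_xyy = 0.000000, Gamma_yxx = 0.080873, Gamma_yxy = -0.646987, Gamma_yyy = 0.000000
  tau = 0.625000: gamma = (-0.125000, 0.250000), gamma' = (0.000000, 0.000000); Gamma_xxx = -0.166801, Gamma_xxy = 1.334410, Gamma_xyy = 0.000000, Gamma_yxx = 0.080873, Gamma_yxy = -0.646987, Gamma_yyy = 0.000000
  tau = 0.750000: gamma = (-0.125000, 0.250000), gamma' = (0.000000, 0.000000); Gamma_xxx = -0.166801, Gamma_xxy = 1.334410, Gamma_xyy = 0.000000, Gamma_yxx = 0.080873, Gamma_yxy = -0.646987, Gamma_yyy = 0.000000
  tau = 0.875000: gamma = (-0.125000, 0.250000), gamma' = (0.000000, 0.000000); Gamma_xxx = -0.166801, Gamma_xxy = 1.334410, Gamma_xyy = 0.000000, Gamma_yxx = 0.080873, Gamma_yxy = -0.646987, Gamma_yyy = 0.000000
  tau = 1.000000: gamma = (-0.125000, 0.250000), gamma' = (0.000000, 0.000000); Gamma_xxx = -0.166801, Gamma_xxy = 1.334410, Gamma_xyy = 0.000000, Gamma_yxx = 0.080873, Gamma_yxy = -0.646987, Gamma_yyy = 0.000000
step 0: V^x = -0.2500, V^y = -0.5000
step 1: k1 = (0.000000, 0.000000), k2 = (0.000000, 0.000000), k3 = (0.000000, 0.000000), k4 = (0.000000, 0.000000); V <- V + (h/6)(k1 + 2k2 + 2k3 + k4): V^x = -0.2500, V^y = -0.5000
step 2: k1 = (0.000000, 0.000000), k2 = (0.000000, 0.000000), k3 = (0.000000, 0.000000), k4 = (0.000000, 0.000000); V <- V + (h/6)(k1 + 2k2 + 2k3 + k4): V^x = -0.2500, V^y = -0.5000
step 3: k1 = (0.000000, 0.000000), k2 = (0.000000, 0.000000), k3 = (0.000000, 0.000000), k4 = (0.000000, 0.000000); V <- V + (h/6)(k1 + 2k2 + 2k3 + k4): V^x = -0.2500, V^y = -0.5000
step 4: k1 = (0.000000, 0.000000), k2 = (0.000000, 0.000000), k3 = (0.000000, 0.000000), k4 = (0.000000, 0.000000); V <- V + (h/6)(k1 + 2k2 + 2k3 + k4): V^x = -0.2500, V^y = -0.5000


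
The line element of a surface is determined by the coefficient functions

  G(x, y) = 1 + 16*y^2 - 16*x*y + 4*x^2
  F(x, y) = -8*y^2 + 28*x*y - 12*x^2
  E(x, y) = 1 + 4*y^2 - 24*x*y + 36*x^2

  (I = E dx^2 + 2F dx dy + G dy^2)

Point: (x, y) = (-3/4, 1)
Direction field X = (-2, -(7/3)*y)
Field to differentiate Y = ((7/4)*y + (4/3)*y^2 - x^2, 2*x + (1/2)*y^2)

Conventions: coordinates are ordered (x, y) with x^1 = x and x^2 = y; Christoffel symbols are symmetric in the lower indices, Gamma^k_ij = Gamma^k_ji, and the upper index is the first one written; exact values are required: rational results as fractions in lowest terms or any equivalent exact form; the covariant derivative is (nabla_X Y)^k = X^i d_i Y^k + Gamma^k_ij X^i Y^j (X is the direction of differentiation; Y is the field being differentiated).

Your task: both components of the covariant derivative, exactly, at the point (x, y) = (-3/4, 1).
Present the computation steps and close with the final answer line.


E = 173/4, F = -143/4, G = 125/4 at the point
E_x = -78, E_y = 26, F_x = 46, F_y = -37, G_x = -22, G_y = 44
EG - F^2 = 147/2;  g^inv = (2/147) * [[125/4, 143/4], [143/4, 173/4]]
first-kind symbols [ij,l] = (1/2)(d_i g_jl + d_j g_il - d_l g_ij): [xx,x] = E_x/2 = -39, [xx,y] = F_x - E_y/2 = 33, [xy,x] = E_y/2 = 13, [xy,y] = G_x/2 = -11, [yy,x] = F_y - G_x/2 = -26, [yy,y] = G_y/2 = 22
Gamma^x_ij = (G*[ij,x] - F*[ij,y])/(EG - F^2), Gamma^y_ij = (E*[ij,y] - F*[ij,x])/(EG - F^2)
Gamma_xxx = -26/49, Gamma_xxy = 26/147, Gamma_xyy = -52/147, Gamma_yxx = 22/49, Gamma_yxy = -22/147, Gamma_yyy = 44/147
X = (-2, -7/3), Y = (121/48, -1) at the point

Answer: (nabla_X Y)^x = -128515/10584, (nabla_X Y)^y = -77449/10584


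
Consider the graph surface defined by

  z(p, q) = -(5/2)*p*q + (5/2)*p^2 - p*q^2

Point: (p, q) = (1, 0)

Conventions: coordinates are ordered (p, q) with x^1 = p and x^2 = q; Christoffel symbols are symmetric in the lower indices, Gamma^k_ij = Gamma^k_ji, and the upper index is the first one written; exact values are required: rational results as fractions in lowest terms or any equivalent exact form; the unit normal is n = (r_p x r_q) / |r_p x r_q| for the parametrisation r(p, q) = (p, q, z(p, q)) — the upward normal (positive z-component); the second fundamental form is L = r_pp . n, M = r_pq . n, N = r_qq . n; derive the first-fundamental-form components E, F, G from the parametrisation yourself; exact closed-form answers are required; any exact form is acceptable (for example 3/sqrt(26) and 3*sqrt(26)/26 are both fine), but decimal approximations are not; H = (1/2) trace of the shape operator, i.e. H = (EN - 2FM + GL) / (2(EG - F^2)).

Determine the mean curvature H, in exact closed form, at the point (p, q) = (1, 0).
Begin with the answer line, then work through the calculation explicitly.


Answer: H = -313*sqrt(129)/16641

z_p = 5, z_q = -5/2, z_pp = 5, z_pq = -5/2, z_qq = -2
E = 26, F = -25/2, G = 29/4; answer radicand W^2 = 129/4
unnormalised second-form numerators: l = 5, m = -5/2, n = -2; L = l/sqrt(129/4), and similarly M = m/sqrt(W^2), N = n/sqrt(W^2)
H = (E*n - 2*F*m + G*l) / (2*(EG - F^2)*sqrt(W^2)); E*n - 2*F*m + G*l = -313/4, EG - F^2 = 129/4, so H = (-313/258)/sqrt(129/4)


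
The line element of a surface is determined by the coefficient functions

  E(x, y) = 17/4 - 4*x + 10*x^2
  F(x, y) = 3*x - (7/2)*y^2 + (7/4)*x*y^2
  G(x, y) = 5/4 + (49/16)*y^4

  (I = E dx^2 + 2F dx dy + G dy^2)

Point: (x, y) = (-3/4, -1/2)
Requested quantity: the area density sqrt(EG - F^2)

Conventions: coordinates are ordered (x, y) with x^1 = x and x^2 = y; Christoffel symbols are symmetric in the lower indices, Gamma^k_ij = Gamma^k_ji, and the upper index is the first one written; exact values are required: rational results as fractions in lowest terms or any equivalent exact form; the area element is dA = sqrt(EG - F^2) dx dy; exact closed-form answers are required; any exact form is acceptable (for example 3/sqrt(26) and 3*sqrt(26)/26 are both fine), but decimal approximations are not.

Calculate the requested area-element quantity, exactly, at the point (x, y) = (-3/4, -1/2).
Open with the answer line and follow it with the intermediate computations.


Answer: sqrt(EG - F^2) = sqrt(27173)/64

E = 103/8, F = -221/64, G = 369/256; EG - F^2 = 27173/4096


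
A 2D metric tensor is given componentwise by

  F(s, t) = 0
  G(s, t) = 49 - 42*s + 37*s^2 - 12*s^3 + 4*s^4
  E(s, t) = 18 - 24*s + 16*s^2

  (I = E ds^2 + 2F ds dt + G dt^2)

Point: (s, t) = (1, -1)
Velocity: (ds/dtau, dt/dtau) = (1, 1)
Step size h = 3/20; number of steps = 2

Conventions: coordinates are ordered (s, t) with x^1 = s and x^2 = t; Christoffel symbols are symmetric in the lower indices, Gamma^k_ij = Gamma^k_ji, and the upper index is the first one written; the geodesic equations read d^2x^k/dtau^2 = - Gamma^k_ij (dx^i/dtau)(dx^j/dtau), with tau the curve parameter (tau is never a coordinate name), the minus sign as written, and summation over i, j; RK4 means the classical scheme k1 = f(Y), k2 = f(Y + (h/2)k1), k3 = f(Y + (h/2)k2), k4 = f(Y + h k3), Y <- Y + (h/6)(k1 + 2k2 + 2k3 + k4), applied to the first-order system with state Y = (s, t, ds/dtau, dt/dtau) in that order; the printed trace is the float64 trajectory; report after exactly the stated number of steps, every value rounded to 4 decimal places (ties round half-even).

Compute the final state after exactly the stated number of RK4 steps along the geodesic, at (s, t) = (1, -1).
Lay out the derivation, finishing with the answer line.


f(Y) = (ds/dtau, dt/dtau, -Gamma^s_ij Y'^i Y'^j, -Gamma^t_ij Y'^i Y'^j) with the Gammas evaluated at the stage position; h = 0.150000; intermediate values shown to 6 dp
step 0: s = 1.0000, t = -1.0000, ds/dtau = 1.0000, dt/dtau = 1.0000
step 1:
  k1: at (s, t) = (1.000000, -1.000000), (ds/dtau, dt/dtau) = (1.000000, 1.000000); Gamma_sss = 0.400000, Gamma_sst = 0.000000, Gamma_stt = -0.600000, Gamma_tss = 0.000000, Gamma_tst = 0.166667, Gamma_ttt = 0.000000; k1 = (1.000000, 1.000000, 0.200000, -0.333333)
  k2: at (s, t) = (1.075000, -0.925000), (ds/dtau, dt/dtau) = (1.015000, 0.975000); Gamma_sss = 0.486436, Gamma_sst = 0.000000, Gamma_stt = -0.740143, Gamma_tss = 0.000000, Gamma_tst = 0.213596, Gamma_ttt = 0.000000; k2 = (1.015000, 0.975000, 0.202460, -0.422760)
  k3: at (s, t) = (1.076125, -0.926875), (ds/dtau, dt/dtau) = (1.015184, 0.968293); Gamma_sss = 0.487585, Gamma_sst = 0.000000, Gamma_stt = -0.742070, Gamma_tss = 0.000000, Gamma_tst = 0.214284, Gamma_ttt = 0.000000; k3 = (1.015184, 0.968293, 0.193253, -0.421281)
  k4: at (s, t) = (1.152278, -0.854756), (ds/dtau, dt/dtau) = (1.028988, 0.936808); Gamma_sss = 0.555381, Gamma_sst = 0.000000, Gamma_stt = -0.860654, Gamma_tss = 0.000000, Gamma_tst = 0.259590, Gamma_ttt = 0.000000; k4 = (1.028988, 0.936808, 0.167271, -0.500471)
  Y <- Y + (h/6)(k1 + 2k2 + 2k3 + k4): s = 1.1522, t = -0.8544, ds/dtau = 1.0290, dt/dtau = 0.9370
step 2:
  k1: at (s, t) = (1.152234, -0.854415), (ds/dtau, dt/dtau) = (1.028967, 0.936953); Gamma_sss = 0.555348, Gamma_sst = 0.000000, Gamma_stt = -0.860592, Gamma_tss = 0.000000, Gamma_tst = 0.259565, Gamma_ttt = 0.000000; k1 = (1.028967, 0.936953, 0.167510, -0.500490)
  k2: at (s, t) = (1.229406, -0.784144), (ds/dtau, dt/dtau) = (1.041531, 0.899416); Gamma_sss = 0.605059, Gamma_sst = 0.000000, Gamma_stt = -0.958210, Gamma_tss = 0.000000, Gamma_tst = 0.302720, Gamma_ttt = 0.000000; k2 = (1.041531, 0.899416, 0.118784, -0.567157)
  k3: at (s, t) = (1.230349, -0.786959), (ds/dtau, dt/dtau) = (1.037876, 0.894416); Gamma_sss = 0.605557, Gamma_sst = 0.000000, Gamma_stt = -0.959273, Gamma_tss = 0.000000, Gamma_tst = 0.303228, Gamma_ttt = 0.000000; k3 = (1.037876, 0.894416, 0.115101, -0.562969)
  k4: at (s, t) = (1.307915, -0.720253), (ds/dtau, dt/dtau) = (1.046233, 0.852507); Gamma_sss = 0.638515, Gamma_sst = 0.000000, Gamma_stt = -1.037195, Gamma_tss = 0.000000, Gamma_tst = 0.343463, Gamma_ttt = 0.000000; k4 = (1.046233, 0.852507, 0.054880, -0.612683)
  Y <- Y + (h/6)(k1 + 2k2 + 2k3 + k4): s = 1.3081, t = -0.7200, ds/dtau = 1.0462, dt/dtau = 0.8526

Answer: s = 1.3081, t = -0.7200, ds/dtau = 1.0462, dt/dtau = 0.8526


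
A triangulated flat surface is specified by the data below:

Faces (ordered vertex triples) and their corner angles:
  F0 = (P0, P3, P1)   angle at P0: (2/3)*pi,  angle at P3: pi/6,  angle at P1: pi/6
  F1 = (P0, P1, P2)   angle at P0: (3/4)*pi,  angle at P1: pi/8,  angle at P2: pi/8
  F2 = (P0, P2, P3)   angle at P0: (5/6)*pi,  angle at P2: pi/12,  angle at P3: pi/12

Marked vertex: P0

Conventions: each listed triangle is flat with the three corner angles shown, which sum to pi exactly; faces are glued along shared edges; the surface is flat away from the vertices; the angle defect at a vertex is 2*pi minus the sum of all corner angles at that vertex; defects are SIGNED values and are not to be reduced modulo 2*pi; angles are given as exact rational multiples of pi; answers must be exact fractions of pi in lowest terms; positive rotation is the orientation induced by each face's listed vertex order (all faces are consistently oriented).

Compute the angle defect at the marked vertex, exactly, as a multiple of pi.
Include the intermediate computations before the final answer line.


Sum of corner angles at P0: (9/4)*pi
defect = 2*pi - (9/4)*pi

Answer: defect(P0) = -pi/4
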